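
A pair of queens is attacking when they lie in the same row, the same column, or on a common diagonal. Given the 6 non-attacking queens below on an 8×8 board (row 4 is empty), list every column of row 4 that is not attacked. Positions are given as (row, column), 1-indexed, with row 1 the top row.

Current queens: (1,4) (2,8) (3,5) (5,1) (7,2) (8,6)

columns 3

(1,4) attacks row 4 at column 4 and diagonals 1, 7.
(2,8) attacks row 4 at column 8 and diagonals 6.
(3,5) attacks row 4 at column 5 and diagonals 4, 6.
(5,1) attacks row 4 at column 1 and diagonals 2.
(7,2) attacks row 4 at column 2 and diagonals 5.
(8,6) attacks row 4 at column 6 and diagonals 2.
Attacked columns: {1, 2, 4, 5, 6, 7, 8}. Safe: {3}.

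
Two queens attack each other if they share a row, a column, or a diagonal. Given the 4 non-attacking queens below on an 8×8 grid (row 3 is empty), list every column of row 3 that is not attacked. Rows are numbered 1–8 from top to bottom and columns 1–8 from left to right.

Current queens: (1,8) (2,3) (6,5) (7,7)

columns 1

(1,8) attacks row 3 at column 8 and diagonals 6.
(2,3) attacks row 3 at column 3 and diagonals 2, 4.
(6,5) attacks row 3 at column 5 and diagonals 2, 8.
(7,7) attacks row 3 at column 7 and diagonals 3.
Attacked columns: {2, 3, 4, 5, 6, 7, 8}. Safe: {1}.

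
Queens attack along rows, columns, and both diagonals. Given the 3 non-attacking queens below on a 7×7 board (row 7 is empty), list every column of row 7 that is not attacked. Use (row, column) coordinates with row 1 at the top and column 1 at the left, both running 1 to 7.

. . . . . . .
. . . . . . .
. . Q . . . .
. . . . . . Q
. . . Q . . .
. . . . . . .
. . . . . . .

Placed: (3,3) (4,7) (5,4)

(3,3) attacks row 7 at column 3 and diagonals 7.
(4,7) attacks row 7 at column 7 and diagonals 4.
(5,4) attacks row 7 at column 4 and diagonals 2, 6.
Attacked columns: {2, 3, 4, 6, 7}. Safe: {1, 5}.

columns 1, 5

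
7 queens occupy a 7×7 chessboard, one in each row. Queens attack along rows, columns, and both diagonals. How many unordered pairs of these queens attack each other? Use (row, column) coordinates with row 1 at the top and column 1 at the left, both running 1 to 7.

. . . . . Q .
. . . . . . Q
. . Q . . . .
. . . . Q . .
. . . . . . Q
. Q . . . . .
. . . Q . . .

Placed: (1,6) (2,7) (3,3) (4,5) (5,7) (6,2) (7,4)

Same column: (2,7)–(5,7) (column 7).
Same diagonal: (1,6)–(2,7) (|1−2| = |6−7| = 1); (2,7)–(4,5) (|2−4| = |7−5| = 2).
Total attacking pairs: 3.

3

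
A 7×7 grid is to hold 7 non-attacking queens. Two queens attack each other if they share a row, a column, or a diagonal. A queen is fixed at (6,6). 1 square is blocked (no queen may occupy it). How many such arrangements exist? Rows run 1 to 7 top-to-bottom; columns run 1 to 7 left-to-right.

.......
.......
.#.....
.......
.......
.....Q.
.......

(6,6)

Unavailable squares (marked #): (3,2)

4

Branch on row 1: col 2 → 1; col 3 → 1; col 4 → 0; col 5 → 1; col 7 → 1.
Sum: 1 + 1 + 0 + 1 + 1 = 4.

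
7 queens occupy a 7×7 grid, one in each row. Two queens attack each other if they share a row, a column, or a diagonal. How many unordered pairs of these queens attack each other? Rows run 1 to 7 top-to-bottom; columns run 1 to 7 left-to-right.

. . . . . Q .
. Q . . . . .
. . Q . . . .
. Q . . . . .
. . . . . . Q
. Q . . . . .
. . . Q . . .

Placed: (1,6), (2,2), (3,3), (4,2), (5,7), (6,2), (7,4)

Same column: (2,2)–(4,2) (column 2); (2,2)–(6,2) (column 2); (4,2)–(6,2) (column 2).
Same diagonal: (2,2)–(3,3) (|2−3| = |2−3| = 1); (3,3)–(4,2) (|3−4| = |3−2| = 1).
Total attacking pairs: 5.

5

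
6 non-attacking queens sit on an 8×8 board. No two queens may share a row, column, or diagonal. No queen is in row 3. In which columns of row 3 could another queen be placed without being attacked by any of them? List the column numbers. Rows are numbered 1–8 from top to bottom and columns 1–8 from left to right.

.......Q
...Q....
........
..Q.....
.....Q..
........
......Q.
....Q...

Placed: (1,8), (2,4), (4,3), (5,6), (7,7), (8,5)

columns 1

(1,8) attacks row 3 at column 8 and diagonals 6.
(2,4) attacks row 3 at column 4 and diagonals 3, 5.
(4,3) attacks row 3 at column 3 and diagonals 2, 4.
(5,6) attacks row 3 at column 6 and diagonals 4, 8.
(7,7) attacks row 3 at column 7 and diagonals 3.
(8,5) attacks row 3 at column 5.
Attacked columns: {2, 3, 4, 5, 6, 7, 8}. Safe: {1}.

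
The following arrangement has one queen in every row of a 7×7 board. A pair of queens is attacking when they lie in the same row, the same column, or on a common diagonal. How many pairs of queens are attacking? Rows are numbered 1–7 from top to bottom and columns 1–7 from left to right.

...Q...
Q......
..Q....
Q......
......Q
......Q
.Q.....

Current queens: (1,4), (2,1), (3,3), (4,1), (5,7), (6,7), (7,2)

3

Same column: (2,1)–(4,1) (column 1); (5,7)–(6,7) (column 7).
Same diagonal: (1,4)–(4,1) (|1−4| = |4−1| = 3).
Total attacking pairs: 3.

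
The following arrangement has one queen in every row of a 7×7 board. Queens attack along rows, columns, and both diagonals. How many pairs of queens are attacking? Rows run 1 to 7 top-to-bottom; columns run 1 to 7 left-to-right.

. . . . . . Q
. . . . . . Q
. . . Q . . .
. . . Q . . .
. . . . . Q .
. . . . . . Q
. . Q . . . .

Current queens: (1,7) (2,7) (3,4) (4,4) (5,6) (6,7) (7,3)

Same column: (1,7)–(2,7) (column 7); (1,7)–(6,7) (column 7); (2,7)–(6,7) (column 7); (3,4)–(4,4) (column 4).
Same diagonal: (1,7)–(4,4) (|1−4| = |7−4| = 3); (3,4)–(5,6) (|3−5| = |4−6| = 2); (3,4)–(6,7) (|3−6| = |4−7| = 3); (5,6)–(6,7) (|5−6| = |6−7| = 1).
Total attacking pairs: 8.

8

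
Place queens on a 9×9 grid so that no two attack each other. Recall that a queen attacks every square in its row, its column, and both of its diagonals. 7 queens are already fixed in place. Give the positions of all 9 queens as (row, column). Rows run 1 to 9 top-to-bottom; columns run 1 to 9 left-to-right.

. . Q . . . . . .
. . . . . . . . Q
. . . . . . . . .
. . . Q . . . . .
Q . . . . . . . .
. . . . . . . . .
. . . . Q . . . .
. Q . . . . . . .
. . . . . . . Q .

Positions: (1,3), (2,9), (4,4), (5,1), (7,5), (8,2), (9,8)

(1,3) (2,9) (3,6) (4,4) (5,1) (6,7) (7,5) (8,2) (9,8)

Row 3: attacked by (1,3)→{1,3,5}; (2,9)→{8,9}; (4,4)→{3,4,5}; (5,1)→{1,3}; (7,5)→{1,5,9}; (8,2)→{2,7}; (9,8)→{2,8}. Safe: 6. Place at column 6.
Row 6: attacked by (1,3)→{3,8}; (2,9)→{5,9}; (3,6)→{3,6,9}; (4,4)→{2,4,6}; (5,1)→{1,2}; (7,5)→{4,5,6}; (8,2)→{2,4}; (9,8)→{5,8}. Safe: 7. Place at column 7.
Columns [3, 9, 6, 4, 1, 7, 5, 2, 8], r−c [-2, -7, -3, 0, 4, -1, 2, 6, 1], r+c [4, 11, 9, 8, 6, 13, 12, 10, 17] are all distinct, so no two queens attack.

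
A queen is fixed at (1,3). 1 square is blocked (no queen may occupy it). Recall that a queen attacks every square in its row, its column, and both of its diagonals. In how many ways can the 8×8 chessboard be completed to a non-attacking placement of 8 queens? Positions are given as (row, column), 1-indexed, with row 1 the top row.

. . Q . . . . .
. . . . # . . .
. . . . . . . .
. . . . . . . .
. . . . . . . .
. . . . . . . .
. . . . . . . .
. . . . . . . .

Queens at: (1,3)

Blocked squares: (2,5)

12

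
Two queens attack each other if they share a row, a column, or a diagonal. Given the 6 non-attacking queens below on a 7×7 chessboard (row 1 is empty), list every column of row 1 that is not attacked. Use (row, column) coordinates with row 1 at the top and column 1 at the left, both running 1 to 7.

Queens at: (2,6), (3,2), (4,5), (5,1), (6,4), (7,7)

(2,6) attacks row 1 at column 6 and diagonals 5, 7.
(3,2) attacks row 1 at column 2 and diagonals 4.
(4,5) attacks row 1 at column 5 and diagonals 2.
(5,1) attacks row 1 at column 1 and diagonals 5.
(6,4) attacks row 1 at column 4.
(7,7) attacks row 1 at column 7 and diagonals 1.
Attacked columns: {1, 2, 4, 5, 6, 7}. Safe: {3}.

columns 3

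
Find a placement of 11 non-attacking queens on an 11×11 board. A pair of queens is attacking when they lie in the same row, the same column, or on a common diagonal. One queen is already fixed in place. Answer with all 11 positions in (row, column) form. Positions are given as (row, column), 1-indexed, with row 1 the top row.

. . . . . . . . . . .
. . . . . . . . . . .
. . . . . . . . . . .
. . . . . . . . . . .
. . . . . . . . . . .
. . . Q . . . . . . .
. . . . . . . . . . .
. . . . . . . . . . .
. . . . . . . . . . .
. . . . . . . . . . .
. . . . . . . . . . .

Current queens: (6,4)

(1,2) (2,6) (3,11) (4,3) (5,7) (6,4) (7,10) (8,1) (9,9) (10,5) (11,8)

Row 1: attacked by (6,4)→{4,9}. Safe: 1, 2, 3, 5, 6, 7, 8, 10, 11. Place at column 2.
Row 2: attacked by (1,2)→{1,2,3}; (6,4)→{4,8}. Safe: 5, 6, 7, 9, 10, 11. Place at column 6.
Row 3: attacked by (1,2)→{2,4}; (2,6)→{5,6,7}; (6,4)→{1,4,7}. Safe: 3, 8, 9, 10, 11. Place at column 11.
Row 4: attacked by (1,2)→{2,5}; (2,6)→{4,6,8}; (3,11)→{10,11}; (6,4)→{2,4,6}. Safe: 1, 3, 7, 9. Place at column 3.
Row 5: attacked by (1,2)→{2,6}; (2,6)→{3,6,9}; (3,11)→{9,11}; (4,3)→{2,3,4}; (6,4)→{3,4,5}. Safe: 1, 7, 8, 10. Place at column 7.
Row 7: attacked by (1,2)→{2,8}; (2,6)→{1,6,11}; (3,11)→{7,11}; (4,3)→{3,6}; (5,7)→{5,7,9}; (6,4)→{3,4,5}. Safe: 10. Place at column 10.
Row 8: attacked by (1,2)→{2,9}; (2,6)→{6}; (3,11)→{6,11}; (4,3)→{3,7}; (5,7)→{4,7,10}; (6,4)→{2,4,6}; (7,10)→{9,10,11}. Safe: 1, 5, 8. Place at column 1.
Row 9: attacked by (1,2)→{2,10}; (2,6)→{6}; (3,11)→{5,11}; (4,3)→{3,8}; (5,7)→{3,7,11}; (6,4)→{1,4,7}; (7,10)→{8,10}; (8,1)→{1,2}. Safe: 9. Place at column 9.
Row 10: attacked by (1,2)→{2,11}; (2,6)→{6}; (3,11)→{4,11}; (4,3)→{3,9}; (5,7)→{2,7}; (6,4)→{4,8}; (7,10)→{7,10}; (8,1)→{1,3}; (9,9)→{8,9,10}. Safe: 5. Place at column 5.
Row 11: attacked by (1,2)→{2}; (2,6)→{6}; (3,11)→{3,11}; (4,3)→{3,10}; (5,7)→{1,7}; (6,4)→{4,9}; (7,10)→{6,10}; (8,1)→{1,4}; (9,9)→{7,9,11}; (10,5)→{4,5,6}. Safe: 8. Place at column 8.
Columns [2, 6, 11, 3, 7, 4, 10, 1, 9, 5, 8], r−c [-1, -4, -8, 1, -2, 2, -3, 7, 0, 5, 3], r+c [3, 8, 14, 7, 12, 10, 17, 9, 18, 15, 19] are all distinct, so no two queens attack.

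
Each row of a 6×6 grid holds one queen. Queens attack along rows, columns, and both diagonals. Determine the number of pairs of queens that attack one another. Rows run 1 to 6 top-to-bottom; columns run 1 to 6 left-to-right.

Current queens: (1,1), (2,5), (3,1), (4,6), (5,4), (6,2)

1

Same column: (1,1)–(3,1) (column 1).
Total attacking pairs: 1.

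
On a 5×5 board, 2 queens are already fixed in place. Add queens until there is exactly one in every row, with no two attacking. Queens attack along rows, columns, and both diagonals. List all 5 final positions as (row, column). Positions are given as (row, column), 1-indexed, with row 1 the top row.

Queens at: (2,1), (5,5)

Row 1: attacked by (2,1)→{1,2}; (5,5)→{1,5}. Safe: 3, 4. Place at column 3.
Row 3: attacked by (1,3)→{1,3,5}; (2,1)→{1,2}; (5,5)→{3,5}. Safe: 4. Place at column 4.
Row 4: attacked by (1,3)→{3}; (2,1)→{1,3}; (3,4)→{3,4,5}; (5,5)→{4,5}. Safe: 2. Place at column 2.
Columns [3, 1, 4, 2, 5], r−c [-2, 1, -1, 2, 0], r+c [4, 3, 7, 6, 10] are all distinct, so no two queens attack.

(1,3) (2,1) (3,4) (4,2) (5,5)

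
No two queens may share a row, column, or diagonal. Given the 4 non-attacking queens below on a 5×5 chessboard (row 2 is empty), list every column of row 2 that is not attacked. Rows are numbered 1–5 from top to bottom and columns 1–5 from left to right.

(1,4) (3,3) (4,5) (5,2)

(1,4) attacks row 2 at column 4 and diagonals 3, 5.
(3,3) attacks row 2 at column 3 and diagonals 2, 4.
(4,5) attacks row 2 at column 5 and diagonals 3.
(5,2) attacks row 2 at column 2 and diagonals 5.
Attacked columns: {2, 3, 4, 5}. Safe: {1}.

columns 1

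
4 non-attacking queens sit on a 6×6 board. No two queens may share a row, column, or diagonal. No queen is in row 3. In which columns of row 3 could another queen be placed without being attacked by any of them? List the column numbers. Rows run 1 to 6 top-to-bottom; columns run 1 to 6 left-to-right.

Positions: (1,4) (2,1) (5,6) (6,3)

columns 5

(1,4) attacks row 3 at column 4 and diagonals 2, 6.
(2,1) attacks row 3 at column 1 and diagonals 2.
(5,6) attacks row 3 at column 6 and diagonals 4.
(6,3) attacks row 3 at column 3 and diagonals 6.
Attacked columns: {1, 2, 3, 4, 6}. Safe: {5}.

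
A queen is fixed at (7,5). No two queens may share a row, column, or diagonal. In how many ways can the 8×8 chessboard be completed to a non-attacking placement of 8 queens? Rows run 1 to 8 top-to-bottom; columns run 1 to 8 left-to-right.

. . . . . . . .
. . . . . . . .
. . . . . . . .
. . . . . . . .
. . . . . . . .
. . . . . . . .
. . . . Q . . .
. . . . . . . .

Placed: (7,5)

8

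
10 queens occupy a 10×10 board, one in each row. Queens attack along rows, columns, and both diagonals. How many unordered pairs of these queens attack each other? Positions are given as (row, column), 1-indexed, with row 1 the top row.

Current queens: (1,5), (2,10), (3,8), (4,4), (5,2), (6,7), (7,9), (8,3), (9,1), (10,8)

2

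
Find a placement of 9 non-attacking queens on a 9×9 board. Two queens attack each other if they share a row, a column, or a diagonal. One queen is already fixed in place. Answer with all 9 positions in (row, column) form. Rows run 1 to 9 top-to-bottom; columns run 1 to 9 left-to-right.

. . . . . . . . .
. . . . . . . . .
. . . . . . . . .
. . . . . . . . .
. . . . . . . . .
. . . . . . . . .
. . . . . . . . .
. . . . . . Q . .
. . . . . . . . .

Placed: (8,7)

(1,9) (2,2) (3,6) (4,8) (5,3) (6,1) (7,4) (8,7) (9,5)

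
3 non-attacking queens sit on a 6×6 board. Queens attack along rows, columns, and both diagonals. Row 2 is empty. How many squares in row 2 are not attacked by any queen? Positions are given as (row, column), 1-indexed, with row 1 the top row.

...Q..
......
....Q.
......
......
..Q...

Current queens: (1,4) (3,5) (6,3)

2

(1,4) attacks row 2 at column 4 and diagonals 3, 5.
(3,5) attacks row 2 at column 5 and diagonals 4, 6.
(6,3) attacks row 2 at column 3.
Attacked columns: {3, 4, 5, 6}. Safe: {1, 2}.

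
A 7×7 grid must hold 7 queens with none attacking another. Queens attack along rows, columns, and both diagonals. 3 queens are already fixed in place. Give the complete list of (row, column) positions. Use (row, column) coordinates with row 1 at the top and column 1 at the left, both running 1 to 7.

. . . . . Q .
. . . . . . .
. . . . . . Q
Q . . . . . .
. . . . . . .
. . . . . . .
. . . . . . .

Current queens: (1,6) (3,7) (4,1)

Row 2: attacked by (1,6)→{5,6,7}; (3,7)→{6,7}; (4,1)→{1,3}. Safe: 2, 4. Place at column 4.
Row 5: attacked by (1,6)→{2,6}; (2,4)→{1,4,7}; (3,7)→{5,7}; (4,1)→{1,2}. Safe: 3. Place at column 3.
Row 6: attacked by (1,6)→{1,6}; (2,4)→{4}; (3,7)→{4,7}; (4,1)→{1,3}; (5,3)→{2,3,4}. Safe: 5. Place at column 5.
Row 7: attacked by (1,6)→{6}; (2,4)→{4}; (3,7)→{3,7}; (4,1)→{1,4}; (5,3)→{1,3,5}; (6,5)→{4,5,6}. Safe: 2. Place at column 2.
Columns [6, 4, 7, 1, 3, 5, 2], r−c [-5, -2, -4, 3, 2, 1, 5], r+c [7, 6, 10, 5, 8, 11, 9] are all distinct, so no two queens attack.

(1,6) (2,4) (3,7) (4,1) (5,3) (6,5) (7,2)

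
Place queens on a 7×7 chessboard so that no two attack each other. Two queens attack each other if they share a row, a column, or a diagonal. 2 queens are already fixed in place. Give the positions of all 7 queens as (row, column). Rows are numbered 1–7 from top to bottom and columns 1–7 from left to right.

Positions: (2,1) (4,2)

(1,4) (2,1) (3,5) (4,2) (5,6) (6,3) (7,7)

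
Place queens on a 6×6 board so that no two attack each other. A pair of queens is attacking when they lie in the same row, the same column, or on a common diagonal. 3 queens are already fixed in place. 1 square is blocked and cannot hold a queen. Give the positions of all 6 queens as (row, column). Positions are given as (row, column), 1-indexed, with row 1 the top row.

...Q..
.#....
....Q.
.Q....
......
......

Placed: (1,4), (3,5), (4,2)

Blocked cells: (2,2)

(1,4) (2,1) (3,5) (4,2) (5,6) (6,3)

Row 2: attacked by (1,4)→{3,4,5}; (3,5)→{4,5,6}; (4,2)→{2,4}. Blocked: 2. Safe: 1. Place at column 1.
Row 5: attacked by (1,4)→{4}; (2,1)→{1,4}; (3,5)→{3,5}; (4,2)→{1,2,3}. Safe: 6. Place at column 6.
Row 6: attacked by (1,4)→{4}; (2,1)→{1,5}; (3,5)→{2,5}; (4,2)→{2,4}; (5,6)→{5,6}. Safe: 3. Place at column 3.
Columns [4, 1, 5, 2, 6, 3], r−c [-3, 1, -2, 2, -1, 3], r+c [5, 3, 8, 6, 11, 9] are all distinct, so no two queens attack.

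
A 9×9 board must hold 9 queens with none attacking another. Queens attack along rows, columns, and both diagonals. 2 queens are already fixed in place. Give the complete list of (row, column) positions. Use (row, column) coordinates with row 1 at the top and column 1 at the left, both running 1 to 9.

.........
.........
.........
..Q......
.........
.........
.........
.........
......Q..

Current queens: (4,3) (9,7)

(1,2) (2,4) (3,8) (4,3) (5,9) (6,6) (7,1) (8,5) (9,7)

Row 1: attacked by (4,3)→{3,6}; (9,7)→{7}. Safe: 1, 2, 4, 5, 8, 9. Place at column 2.
Row 2: attacked by (1,2)→{1,2,3}; (4,3)→{1,3,5}; (9,7)→{7}. Safe: 4, 6, 8, 9. Place at column 4.
Row 3: attacked by (1,2)→{2,4}; (2,4)→{3,4,5}; (4,3)→{2,3,4}; (9,7)→{1,7}. Safe: 6, 8, 9. Place at column 8.
Row 5: attacked by (1,2)→{2,6}; (2,4)→{1,4,7}; (3,8)→{6,8}; (4,3)→{2,3,4}; (9,7)→{3,7}. Safe: 5, 9. Place at column 9.
Row 6: attacked by (1,2)→{2,7}; (2,4)→{4,8}; (3,8)→{5,8}; (4,3)→{1,3,5}; (5,9)→{8,9}; (9,7)→{4,7}. Safe: 6. Place at column 6.
Row 7: attacked by (1,2)→{2,8}; (2,4)→{4,9}; (3,8)→{4,8}; (4,3)→{3,6}; (5,9)→{7,9}; (6,6)→{5,6,7}; (9,7)→{5,7,9}. Safe: 1. Place at column 1.
Row 8: attacked by (1,2)→{2,9}; (2,4)→{4}; (3,8)→{3,8}; (4,3)→{3,7}; (5,9)→{6,9}; (6,6)→{4,6,8}; (7,1)→{1,2}; (9,7)→{6,7,8}. Safe: 5. Place at column 5.
Columns [2, 4, 8, 3, 9, 6, 1, 5, 7], r−c [-1, -2, -5, 1, -4, 0, 6, 3, 2], r+c [3, 6, 11, 7, 14, 12, 8, 13, 16] are all distinct, so no two queens attack.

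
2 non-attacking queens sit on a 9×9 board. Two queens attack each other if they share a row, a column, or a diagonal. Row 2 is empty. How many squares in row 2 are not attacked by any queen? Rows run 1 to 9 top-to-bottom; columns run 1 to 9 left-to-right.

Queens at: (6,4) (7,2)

(6,4) attacks row 2 at column 4 and diagonals 8.
(7,2) attacks row 2 at column 2 and diagonals 7.
Attacked columns: {2, 4, 7, 8}. Safe: {1, 3, 5, 6, 9}.

5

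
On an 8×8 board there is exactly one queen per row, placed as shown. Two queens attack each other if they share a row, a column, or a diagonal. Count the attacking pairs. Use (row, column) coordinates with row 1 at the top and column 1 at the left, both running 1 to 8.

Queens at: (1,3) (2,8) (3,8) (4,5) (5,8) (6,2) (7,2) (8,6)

Same column: (2,8)–(3,8) (column 8); (2,8)–(5,8) (column 8); (3,8)–(5,8) (column 8); (6,2)–(7,2) (column 2).
Same diagonal: (4,5)–(7,2) (|4−7| = |5−2| = 3).
Total attacking pairs: 5.

5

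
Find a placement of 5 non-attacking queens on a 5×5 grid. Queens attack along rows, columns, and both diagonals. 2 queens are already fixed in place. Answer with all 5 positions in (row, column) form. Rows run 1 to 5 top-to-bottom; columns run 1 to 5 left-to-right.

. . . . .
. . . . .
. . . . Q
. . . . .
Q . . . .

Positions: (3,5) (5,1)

Row 1: attacked by (3,5)→{3,5}; (5,1)→{1,5}. Safe: 2, 4. Place at column 4.
Row 2: attacked by (1,4)→{3,4,5}; (3,5)→{4,5}; (5,1)→{1,4}. Safe: 2. Place at column 2.
Row 4: attacked by (1,4)→{1,4}; (2,2)→{2,4}; (3,5)→{4,5}; (5,1)→{1,2}. Safe: 3. Place at column 3.
Columns [4, 2, 5, 3, 1], r−c [-3, 0, -2, 1, 4], r+c [5, 4, 8, 7, 6] are all distinct, so no two queens attack.

(1,4) (2,2) (3,5) (4,3) (5,1)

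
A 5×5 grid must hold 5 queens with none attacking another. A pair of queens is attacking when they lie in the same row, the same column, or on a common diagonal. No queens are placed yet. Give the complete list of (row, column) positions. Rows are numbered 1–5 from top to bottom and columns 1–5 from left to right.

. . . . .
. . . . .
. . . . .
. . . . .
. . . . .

Row 1: Safe: 1, 2, 3, 4, 5. Place at column 3.
Row 2: attacked by (1,3)→{2,3,4}. Safe: 1, 5. Place at column 5.
Row 3: attacked by (1,3)→{1,3,5}; (2,5)→{4,5}. Safe: 2. Place at column 2.
Row 4: attacked by (1,3)→{3}; (2,5)→{3,5}; (3,2)→{1,2,3}. Safe: 4. Place at column 4.
Row 5: attacked by (1,3)→{3}; (2,5)→{2,5}; (3,2)→{2,4}; (4,4)→{3,4,5}. Safe: 1. Place at column 1.
Columns [3, 5, 2, 4, 1], r−c [-2, -3, 1, 0, 4], r+c [4, 7, 5, 8, 6] are all distinct, so no two queens attack.

(1,3) (2,5) (3,2) (4,4) (5,1)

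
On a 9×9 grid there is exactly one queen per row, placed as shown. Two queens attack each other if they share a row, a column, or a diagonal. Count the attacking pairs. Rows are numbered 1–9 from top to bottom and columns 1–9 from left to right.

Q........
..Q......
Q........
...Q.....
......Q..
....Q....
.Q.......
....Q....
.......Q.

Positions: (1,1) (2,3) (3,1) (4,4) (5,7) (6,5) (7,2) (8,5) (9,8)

4

Same column: (1,1)–(3,1) (column 1); (6,5)–(8,5) (column 5).
Same diagonal: (1,1)–(4,4) (|1−4| = |1−4| = 3); (6,5)–(9,8) (|6−9| = |5−8| = 3).
Total attacking pairs: 4.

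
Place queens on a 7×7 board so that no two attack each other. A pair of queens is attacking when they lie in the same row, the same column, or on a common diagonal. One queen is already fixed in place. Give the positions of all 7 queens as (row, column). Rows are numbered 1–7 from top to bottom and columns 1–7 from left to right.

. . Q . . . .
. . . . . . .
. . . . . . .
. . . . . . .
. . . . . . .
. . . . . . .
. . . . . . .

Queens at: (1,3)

(1,3) (2,6) (3,2) (4,5) (5,1) (6,4) (7,7)

Row 2: attacked by (1,3)→{2,3,4}. Safe: 1, 5, 6, 7. Place at column 6.
Row 3: attacked by (1,3)→{1,3,5}; (2,6)→{5,6,7}. Safe: 2, 4. Place at column 2.
Row 4: attacked by (1,3)→{3,6}; (2,6)→{4,6}; (3,2)→{1,2,3}. Safe: 5, 7. Place at column 5.
Row 5: attacked by (1,3)→{3,7}; (2,6)→{3,6}; (3,2)→{2,4}; (4,5)→{4,5,6}. Safe: 1. Place at column 1.
Row 6: attacked by (1,3)→{3}; (2,6)→{2,6}; (3,2)→{2,5}; (4,5)→{3,5,7}; (5,1)→{1,2}. Safe: 4. Place at column 4.
Row 7: attacked by (1,3)→{3}; (2,6)→{1,6}; (3,2)→{2,6}; (4,5)→{2,5}; (5,1)→{1,3}; (6,4)→{3,4,5}. Safe: 7. Place at column 7.
Columns [3, 6, 2, 5, 1, 4, 7], r−c [-2, -4, 1, -1, 4, 2, 0], r+c [4, 8, 5, 9, 6, 10, 14] are all distinct, so no two queens attack.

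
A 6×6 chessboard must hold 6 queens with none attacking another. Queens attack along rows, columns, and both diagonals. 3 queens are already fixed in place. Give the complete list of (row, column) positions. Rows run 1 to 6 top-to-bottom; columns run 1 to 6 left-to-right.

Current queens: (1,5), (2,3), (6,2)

Row 3: attacked by (1,5)→{3,5}; (2,3)→{2,3,4}; (6,2)→{2,5}. Safe: 1, 6. Place at column 1.
Row 4: attacked by (1,5)→{2,5}; (2,3)→{1,3,5}; (3,1)→{1,2}; (6,2)→{2,4}. Safe: 6. Place at column 6.
Row 5: attacked by (1,5)→{1,5}; (2,3)→{3,6}; (3,1)→{1,3}; (4,6)→{5,6}; (6,2)→{1,2,3}. Safe: 4. Place at column 4.
Columns [5, 3, 1, 6, 4, 2], r−c [-4, -1, 2, -2, 1, 4], r+c [6, 5, 4, 10, 9, 8] are all distinct, so no two queens attack.

(1,5) (2,3) (3,1) (4,6) (5,4) (6,2)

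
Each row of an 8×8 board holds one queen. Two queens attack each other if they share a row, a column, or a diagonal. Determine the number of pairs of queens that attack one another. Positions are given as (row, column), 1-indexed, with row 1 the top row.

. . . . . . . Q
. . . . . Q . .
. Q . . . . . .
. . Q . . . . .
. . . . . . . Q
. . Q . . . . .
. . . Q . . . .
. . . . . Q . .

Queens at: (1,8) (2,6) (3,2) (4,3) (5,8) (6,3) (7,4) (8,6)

6

Same column: (1,8)–(5,8) (column 8); (2,6)–(8,6) (column 6); (4,3)–(6,3) (column 3).
Same diagonal: (1,8)–(6,3) (|1−6| = |8−3| = 5); (3,2)–(4,3) (|3−4| = |2−3| = 1); (6,3)–(7,4) (|6−7| = |3−4| = 1).
Total attacking pairs: 6.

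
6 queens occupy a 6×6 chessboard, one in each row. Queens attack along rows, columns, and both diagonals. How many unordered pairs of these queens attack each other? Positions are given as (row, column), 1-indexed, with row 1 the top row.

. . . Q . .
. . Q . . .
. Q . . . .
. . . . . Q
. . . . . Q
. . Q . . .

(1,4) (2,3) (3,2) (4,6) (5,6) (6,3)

Same column: (2,3)–(6,3) (column 3); (4,6)–(5,6) (column 6).
Same diagonal: (1,4)–(2,3) (|1−2| = |4−3| = 1); (1,4)–(3,2) (|1−3| = |4−2| = 2); (2,3)–(3,2) (|2−3| = |3−2| = 1); (2,3)–(5,6) (|2−5| = |3−6| = 3).
Total attacking pairs: 6.

6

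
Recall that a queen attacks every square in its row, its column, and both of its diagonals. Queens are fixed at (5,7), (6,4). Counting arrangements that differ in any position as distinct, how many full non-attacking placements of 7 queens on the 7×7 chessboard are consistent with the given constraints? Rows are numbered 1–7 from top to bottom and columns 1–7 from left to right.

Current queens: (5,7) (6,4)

Branch on row 1: col 1 → 0; col 2 → 1; col 5 → 1; col 6 → 0.
Sum: 0 + 1 + 1 + 0 = 2.

2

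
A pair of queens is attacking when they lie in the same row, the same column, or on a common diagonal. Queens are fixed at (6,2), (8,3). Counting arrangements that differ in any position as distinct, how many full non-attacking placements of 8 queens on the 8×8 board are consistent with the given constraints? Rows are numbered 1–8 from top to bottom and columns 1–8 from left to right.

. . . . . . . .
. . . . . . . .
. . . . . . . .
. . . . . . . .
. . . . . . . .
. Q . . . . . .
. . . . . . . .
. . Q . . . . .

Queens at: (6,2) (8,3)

Branch on row 1: col 1 → 1; col 4 → 2; col 5 → 2; col 6 → 2; col 8 → 0.
Sum: 1 + 2 + 2 + 2 + 0 = 7.

7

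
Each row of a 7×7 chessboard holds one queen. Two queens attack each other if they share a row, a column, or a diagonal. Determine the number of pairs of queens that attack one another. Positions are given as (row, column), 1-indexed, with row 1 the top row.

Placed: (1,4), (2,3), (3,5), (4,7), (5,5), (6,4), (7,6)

Same column: (1,4)–(6,4) (column 4); (3,5)–(5,5) (column 5).
Same diagonal: (1,4)–(2,3) (|1−2| = |4−3| = 1); (1,4)–(4,7) (|1−4| = |4−7| = 3); (5,5)–(6,4) (|5−6| = |5−4| = 1).
Total attacking pairs: 5.

5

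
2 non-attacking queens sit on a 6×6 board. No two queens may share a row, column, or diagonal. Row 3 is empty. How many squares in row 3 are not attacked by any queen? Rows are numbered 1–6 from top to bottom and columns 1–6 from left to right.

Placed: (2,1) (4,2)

3

(2,1) attacks row 3 at column 1 and diagonals 2.
(4,2) attacks row 3 at column 2 and diagonals 1, 3.
Attacked columns: {1, 2, 3}. Safe: {4, 5, 6}.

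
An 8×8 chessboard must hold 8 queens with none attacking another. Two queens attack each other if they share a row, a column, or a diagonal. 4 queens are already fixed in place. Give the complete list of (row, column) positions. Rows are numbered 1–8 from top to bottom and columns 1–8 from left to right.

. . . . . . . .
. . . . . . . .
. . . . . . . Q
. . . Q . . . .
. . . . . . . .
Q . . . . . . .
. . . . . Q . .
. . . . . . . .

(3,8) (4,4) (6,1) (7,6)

Row 1: attacked by (3,8)→{6,8}; (4,4)→{1,4,7}; (6,1)→{1,6}; (7,6)→{6}. Safe: 2, 3, 5. Place at column 5.
Row 2: attacked by (1,5)→{4,5,6}; (3,8)→{7,8}; (4,4)→{2,4,6}; (6,1)→{1,5}; (7,6)→{1,6}. Safe: 3. Place at column 3.
Row 5: attacked by (1,5)→{1,5}; (2,3)→{3,6}; (3,8)→{6,8}; (4,4)→{3,4,5}; (6,1)→{1,2}; (7,6)→{4,6,8}. Safe: 7. Place at column 7.
Row 8: attacked by (1,5)→{5}; (2,3)→{3}; (3,8)→{3,8}; (4,4)→{4,8}; (5,7)→{4,7}; (6,1)→{1,3}; (7,6)→{5,6,7}. Safe: 2. Place at column 2.
Columns [5, 3, 8, 4, 7, 1, 6, 2], r−c [-4, -1, -5, 0, -2, 5, 1, 6], r+c [6, 5, 11, 8, 12, 7, 13, 10] are all distinct, so no two queens attack.

(1,5) (2,3) (3,8) (4,4) (5,7) (6,1) (7,6) (8,2)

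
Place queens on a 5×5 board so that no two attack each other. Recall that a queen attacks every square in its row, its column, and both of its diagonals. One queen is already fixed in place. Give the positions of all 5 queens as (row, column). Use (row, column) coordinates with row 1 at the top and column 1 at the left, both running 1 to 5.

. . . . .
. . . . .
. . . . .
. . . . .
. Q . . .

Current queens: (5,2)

(1,4) (2,1) (3,3) (4,5) (5,2)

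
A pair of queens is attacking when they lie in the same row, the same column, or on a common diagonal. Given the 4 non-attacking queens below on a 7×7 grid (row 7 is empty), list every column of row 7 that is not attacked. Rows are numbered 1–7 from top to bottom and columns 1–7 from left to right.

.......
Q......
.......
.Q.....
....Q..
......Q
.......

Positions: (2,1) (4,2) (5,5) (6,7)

columns 4

(2,1) attacks row 7 at column 1 and diagonals 6.
(4,2) attacks row 7 at column 2 and diagonals 5.
(5,5) attacks row 7 at column 5 and diagonals 3, 7.
(6,7) attacks row 7 at column 7 and diagonals 6.
Attacked columns: {1, 2, 3, 5, 6, 7}. Safe: {4}.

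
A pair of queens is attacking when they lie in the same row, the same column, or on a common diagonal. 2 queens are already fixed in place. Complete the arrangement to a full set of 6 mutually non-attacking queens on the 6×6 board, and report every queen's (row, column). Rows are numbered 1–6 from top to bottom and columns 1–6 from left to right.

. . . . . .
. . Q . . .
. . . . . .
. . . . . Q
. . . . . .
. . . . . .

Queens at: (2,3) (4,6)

(1,5) (2,3) (3,1) (4,6) (5,4) (6,2)

Row 1: attacked by (2,3)→{2,3,4}; (4,6)→{3,6}. Safe: 1, 5. Place at column 5.
Row 3: attacked by (1,5)→{3,5}; (2,3)→{2,3,4}; (4,6)→{5,6}. Safe: 1. Place at column 1.
Row 5: attacked by (1,5)→{1,5}; (2,3)→{3,6}; (3,1)→{1,3}; (4,6)→{5,6}. Safe: 2, 4. Place at column 4.
Row 6: attacked by (1,5)→{5}; (2,3)→{3}; (3,1)→{1,4}; (4,6)→{4,6}; (5,4)→{3,4,5}. Safe: 2. Place at column 2.
Columns [5, 3, 1, 6, 4, 2], r−c [-4, -1, 2, -2, 1, 4], r+c [6, 5, 4, 10, 9, 8] are all distinct, so no two queens attack.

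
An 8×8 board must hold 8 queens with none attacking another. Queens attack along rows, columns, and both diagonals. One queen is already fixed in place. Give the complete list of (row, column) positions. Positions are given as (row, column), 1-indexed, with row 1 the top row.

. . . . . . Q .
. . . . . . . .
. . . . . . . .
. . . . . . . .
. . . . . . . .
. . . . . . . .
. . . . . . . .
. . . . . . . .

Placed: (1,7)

Row 2: attacked by (1,7)→{6,7,8}. Safe: 1, 2, 3, 4, 5. Place at column 2.
Row 3: attacked by (1,7)→{5,7}; (2,2)→{1,2,3}. Safe: 4, 6, 8. Place at column 6.
Row 4: attacked by (1,7)→{4,7}; (2,2)→{2,4}; (3,6)→{5,6,7}. Safe: 1, 3, 8. Place at column 3.
Row 5: attacked by (1,7)→{3,7}; (2,2)→{2,5}; (3,6)→{4,6,8}; (4,3)→{2,3,4}. Safe: 1. Place at column 1.
Row 6: attacked by (1,7)→{2,7}; (2,2)→{2,6}; (3,6)→{3,6}; (4,3)→{1,3,5}; (5,1)→{1,2}. Safe: 4, 8. Place at column 4.
Row 7: attacked by (1,7)→{1,7}; (2,2)→{2,7}; (3,6)→{2,6}; (4,3)→{3,6}; (5,1)→{1,3}; (6,4)→{3,4,5}. Safe: 8. Place at column 8.
Row 8: attacked by (1,7)→{7}; (2,2)→{2,8}; (3,6)→{1,6}; (4,3)→{3,7}; (5,1)→{1,4}; (6,4)→{2,4,6}; (7,8)→{7,8}. Safe: 5. Place at column 5.
Columns [7, 2, 6, 3, 1, 4, 8, 5], r−c [-6, 0, -3, 1, 4, 2, -1, 3], r+c [8, 4, 9, 7, 6, 10, 15, 13] are all distinct, so no two queens attack.

(1,7) (2,2) (3,6) (4,3) (5,1) (6,4) (7,8) (8,5)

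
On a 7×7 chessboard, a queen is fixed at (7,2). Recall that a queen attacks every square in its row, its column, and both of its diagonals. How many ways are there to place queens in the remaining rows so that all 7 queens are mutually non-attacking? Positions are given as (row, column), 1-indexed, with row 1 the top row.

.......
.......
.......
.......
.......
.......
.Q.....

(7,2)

Branch on row 1: col 1 → 0; col 3 → 0; col 4 → 1; col 5 → 1; col 6 → 4; col 7 → 1.
Sum: 0 + 0 + 1 + 1 + 4 + 1 = 7.

7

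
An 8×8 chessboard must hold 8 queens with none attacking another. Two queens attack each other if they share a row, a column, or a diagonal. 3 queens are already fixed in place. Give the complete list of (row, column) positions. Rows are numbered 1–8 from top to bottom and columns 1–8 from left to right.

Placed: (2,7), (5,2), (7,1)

(1,4) (2,7) (3,3) (4,8) (5,2) (6,5) (7,1) (8,6)

Row 1: attacked by (2,7)→{6,7,8}; (5,2)→{2,6}; (7,1)→{1,7}. Safe: 3, 4, 5. Place at column 4.
Row 3: attacked by (1,4)→{2,4,6}; (2,7)→{6,7,8}; (5,2)→{2,4}; (7,1)→{1,5}. Safe: 3. Place at column 3.
Row 4: attacked by (1,4)→{1,4,7}; (2,7)→{5,7}; (3,3)→{2,3,4}; (5,2)→{1,2,3}; (7,1)→{1,4}. Safe: 6, 8. Place at column 8.
Row 6: attacked by (1,4)→{4}; (2,7)→{3,7}; (3,3)→{3,6}; (4,8)→{6,8}; (5,2)→{1,2,3}; (7,1)→{1,2}. Safe: 5. Place at column 5.
Row 8: attacked by (1,4)→{4}; (2,7)→{1,7}; (3,3)→{3,8}; (4,8)→{4,8}; (5,2)→{2,5}; (6,5)→{3,5,7}; (7,1)→{1,2}. Safe: 6. Place at column 6.
Columns [4, 7, 3, 8, 2, 5, 1, 6], r−c [-3, -5, 0, -4, 3, 1, 6, 2], r+c [5, 9, 6, 12, 7, 11, 8, 14] are all distinct, so no two queens attack.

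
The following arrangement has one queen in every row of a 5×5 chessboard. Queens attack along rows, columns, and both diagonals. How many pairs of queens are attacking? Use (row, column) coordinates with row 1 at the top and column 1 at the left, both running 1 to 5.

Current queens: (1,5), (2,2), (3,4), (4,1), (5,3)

0

All columns are distinct and no two queens satisfy |Δrow| = |Δcol|, so no pair attacks.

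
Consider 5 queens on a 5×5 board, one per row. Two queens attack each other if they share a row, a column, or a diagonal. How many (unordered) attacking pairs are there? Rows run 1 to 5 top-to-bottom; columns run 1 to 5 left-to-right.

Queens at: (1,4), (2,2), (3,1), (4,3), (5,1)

Same column: (3,1)–(5,1) (column 1).
Same diagonal: (2,2)–(3,1) (|2−3| = |2−1| = 1).
Total attacking pairs: 2.

2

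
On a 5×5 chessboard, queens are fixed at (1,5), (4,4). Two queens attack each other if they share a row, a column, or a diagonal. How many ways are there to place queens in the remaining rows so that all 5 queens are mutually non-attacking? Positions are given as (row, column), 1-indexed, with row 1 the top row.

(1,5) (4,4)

Branch on row 2: col 1 → 0; col 3 → 1.
Sum: 0 + 1 = 1.

1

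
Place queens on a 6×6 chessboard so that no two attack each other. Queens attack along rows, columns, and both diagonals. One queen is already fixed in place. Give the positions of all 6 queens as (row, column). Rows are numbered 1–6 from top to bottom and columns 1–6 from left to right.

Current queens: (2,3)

(1,5) (2,3) (3,1) (4,6) (5,4) (6,2)

Row 1: attacked by (2,3)→{2,3,4}. Safe: 1, 5, 6. Place at column 5.
Row 3: attacked by (1,5)→{3,5}; (2,3)→{2,3,4}. Safe: 1, 6. Place at column 1.
Row 4: attacked by (1,5)→{2,5}; (2,3)→{1,3,5}; (3,1)→{1,2}. Safe: 4, 6. Place at column 6.
Row 5: attacked by (1,5)→{1,5}; (2,3)→{3,6}; (3,1)→{1,3}; (4,6)→{5,6}. Safe: 2, 4. Place at column 4.
Row 6: attacked by (1,5)→{5}; (2,3)→{3}; (3,1)→{1,4}; (4,6)→{4,6}; (5,4)→{3,4,5}. Safe: 2. Place at column 2.
Columns [5, 3, 1, 6, 4, 2], r−c [-4, -1, 2, -2, 1, 4], r+c [6, 5, 4, 10, 9, 8] are all distinct, so no two queens attack.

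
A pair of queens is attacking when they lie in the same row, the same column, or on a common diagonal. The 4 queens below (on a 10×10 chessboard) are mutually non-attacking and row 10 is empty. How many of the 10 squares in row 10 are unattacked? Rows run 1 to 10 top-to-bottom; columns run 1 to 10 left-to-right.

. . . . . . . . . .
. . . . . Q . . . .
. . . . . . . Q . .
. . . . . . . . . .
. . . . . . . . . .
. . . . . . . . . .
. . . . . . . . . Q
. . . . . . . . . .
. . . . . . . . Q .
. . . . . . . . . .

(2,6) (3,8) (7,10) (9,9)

4

(2,6) attacks row 10 at column 6.
(3,8) attacks row 10 at column 8 and diagonals 1.
(7,10) attacks row 10 at column 10 and diagonals 7.
(9,9) attacks row 10 at column 9 and diagonals 8, 10.
Attacked columns: {1, 6, 7, 8, 9, 10}. Safe: {2, 3, 4, 5}.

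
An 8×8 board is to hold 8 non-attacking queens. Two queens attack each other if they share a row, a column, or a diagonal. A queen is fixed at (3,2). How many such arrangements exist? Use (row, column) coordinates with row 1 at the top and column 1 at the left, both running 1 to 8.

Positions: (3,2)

14

Branch on row 1: col 1 → 0; col 3 → 7; col 5 → 3; col 6 → 2; col 7 → 2; col 8 → 0.
Sum: 0 + 7 + 3 + 2 + 2 + 0 = 14.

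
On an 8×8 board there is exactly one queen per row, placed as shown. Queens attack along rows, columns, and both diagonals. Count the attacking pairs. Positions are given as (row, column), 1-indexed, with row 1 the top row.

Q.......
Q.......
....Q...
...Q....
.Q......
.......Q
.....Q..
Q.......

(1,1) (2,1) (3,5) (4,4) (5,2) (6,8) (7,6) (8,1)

7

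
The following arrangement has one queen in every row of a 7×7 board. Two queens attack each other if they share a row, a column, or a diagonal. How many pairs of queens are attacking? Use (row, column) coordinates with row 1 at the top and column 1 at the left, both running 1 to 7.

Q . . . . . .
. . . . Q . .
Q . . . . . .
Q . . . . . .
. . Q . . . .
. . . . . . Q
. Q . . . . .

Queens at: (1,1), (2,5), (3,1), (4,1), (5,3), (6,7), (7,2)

4

Same column: (1,1)–(3,1) (column 1); (1,1)–(4,1) (column 1); (3,1)–(4,1) (column 1).
Same diagonal: (3,1)–(5,3) (|3−5| = |1−3| = 2).
Total attacking pairs: 4.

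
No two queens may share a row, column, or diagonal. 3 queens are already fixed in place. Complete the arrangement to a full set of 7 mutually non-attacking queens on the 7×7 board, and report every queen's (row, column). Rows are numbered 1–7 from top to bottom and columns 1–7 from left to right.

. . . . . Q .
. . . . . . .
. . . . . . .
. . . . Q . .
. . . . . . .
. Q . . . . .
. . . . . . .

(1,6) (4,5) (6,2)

(1,6) (2,1) (3,3) (4,5) (5,7) (6,2) (7,4)

Row 2: attacked by (1,6)→{5,6,7}; (4,5)→{3,5,7}; (6,2)→{2,6}. Safe: 1, 4. Place at column 1.
Row 3: attacked by (1,6)→{4,6}; (2,1)→{1,2}; (4,5)→{4,5,6}; (6,2)→{2,5}. Safe: 3, 7. Place at column 3.
Row 5: attacked by (1,6)→{2,6}; (2,1)→{1,4}; (3,3)→{1,3,5}; (4,5)→{4,5,6}; (6,2)→{1,2,3}. Safe: 7. Place at column 7.
Row 7: attacked by (1,6)→{6}; (2,1)→{1,6}; (3,3)→{3,7}; (4,5)→{2,5}; (5,7)→{5,7}; (6,2)→{1,2,3}. Safe: 4. Place at column 4.
Columns [6, 1, 3, 5, 7, 2, 4], r−c [-5, 1, 0, -1, -2, 4, 3], r+c [7, 3, 6, 9, 12, 8, 11] are all distinct, so no two queens attack.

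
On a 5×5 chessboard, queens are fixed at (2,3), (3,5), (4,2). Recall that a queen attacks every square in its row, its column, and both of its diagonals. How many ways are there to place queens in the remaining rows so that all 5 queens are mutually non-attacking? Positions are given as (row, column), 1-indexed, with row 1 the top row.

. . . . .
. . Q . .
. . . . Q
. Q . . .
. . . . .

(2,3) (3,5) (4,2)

1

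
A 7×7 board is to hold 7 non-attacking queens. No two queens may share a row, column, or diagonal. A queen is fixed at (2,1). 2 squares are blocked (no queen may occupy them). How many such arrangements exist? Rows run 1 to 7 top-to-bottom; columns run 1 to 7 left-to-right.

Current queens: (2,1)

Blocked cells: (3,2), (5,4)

7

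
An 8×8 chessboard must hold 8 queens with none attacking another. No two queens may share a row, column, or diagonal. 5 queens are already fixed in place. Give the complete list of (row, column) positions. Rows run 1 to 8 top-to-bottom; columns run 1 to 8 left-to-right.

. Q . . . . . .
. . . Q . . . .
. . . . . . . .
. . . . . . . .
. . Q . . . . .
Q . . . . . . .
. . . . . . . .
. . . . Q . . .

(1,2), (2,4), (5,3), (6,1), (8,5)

(1,2) (2,4) (3,6) (4,8) (5,3) (6,1) (7,7) (8,5)

Row 3: attacked by (1,2)→{2,4}; (2,4)→{3,4,5}; (5,3)→{1,3,5}; (6,1)→{1,4}; (8,5)→{5}. Safe: 6, 7, 8. Place at column 6.
Row 4: attacked by (1,2)→{2,5}; (2,4)→{2,4,6}; (3,6)→{5,6,7}; (5,3)→{2,3,4}; (6,1)→{1,3}; (8,5)→{1,5}. Safe: 8. Place at column 8.
Row 7: attacked by (1,2)→{2,8}; (2,4)→{4}; (3,6)→{2,6}; (4,8)→{5,8}; (5,3)→{1,3,5}; (6,1)→{1,2}; (8,5)→{4,5,6}. Safe: 7. Place at column 7.
Columns [2, 4, 6, 8, 3, 1, 7, 5], r−c [-1, -2, -3, -4, 2, 5, 0, 3], r+c [3, 6, 9, 12, 8, 7, 14, 13] are all distinct, so no two queens attack.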